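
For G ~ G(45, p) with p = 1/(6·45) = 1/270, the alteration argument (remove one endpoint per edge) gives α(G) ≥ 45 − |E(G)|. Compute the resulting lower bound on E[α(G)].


E[|E(G)|] = C(45, 2)·p = 990 · (1/270) = 11/3.
E[α(G)] ≥ n − E[|E(G)|] = 45 − 11/3 = 124/3.
Numerically: ≈ 41.333.
(This is only a lower bound; the true E[α(G)] may be larger.)

E[α(G)] ≥ 124/3 ≈ 41.333.


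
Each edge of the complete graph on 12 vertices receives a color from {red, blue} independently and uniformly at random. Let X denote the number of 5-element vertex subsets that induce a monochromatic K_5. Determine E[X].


Let X = Σ_S X_S over the C(12, 5) = 792 subsets S of size 5, where X_S = 1 if the K_5 on S is monochromatic.
For a fixed S, the K_5 on S has C(5, 2) = 10 edges. P[all 10 edges red] = (1/2)^10, and likewise for blue, so P[monochromatic] = 2·(1/2)^10 = 2^{1 − 10} = 1/512.
By linearity of expectation: E[X] = C(12, 5) · 2^{1 − 10} = 792 · 1/512 = 99/64.
Numerically: E[X] ≈ 1.5469.

E[X] = C(12,5)·2^(1−C(5,2)) = 99/64 ≈ 1.5469.


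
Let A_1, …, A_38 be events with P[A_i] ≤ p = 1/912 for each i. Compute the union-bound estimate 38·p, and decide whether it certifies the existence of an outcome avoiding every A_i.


Union bound: P[∪_{i=1}^{38} A_i] ≤ Σ_i P[A_i] ≤ 38·p = 38·(1/912) = 1/24.
Numerically: 1/24 ≈ 0.0417.
Is 1/24 < 1? YES.
Since P[∪ A_i] ≤ 1/24 < 1, the complement has P[∩ A_i^c] ≥ 1 − 1/24 = 23/24 > 0, so some outcome avoids every A_i.

38·p = 1/24 ≈ 0.0417; existence CERTIFIED by the union bound.


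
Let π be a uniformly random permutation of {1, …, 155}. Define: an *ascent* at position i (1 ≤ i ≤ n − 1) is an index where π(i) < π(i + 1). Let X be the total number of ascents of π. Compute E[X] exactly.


Write X = Σ X_I over i = 1, …, 154, with X_I the indicator of one ascent.
There are 154 indicators.
For each fixed i, the pair (π(i), π(i+1)) is a uniformly random ordered pair of distinct values from {1, …, 155}; by symmetry P[π(i) < π(i+1)] = 1/2.
By linearity: E[X] = 154 · (1/2) = (155 − 1) · (1/2) = 77 ≈ 77.00000.

E[X] = 77 = 77.00000.


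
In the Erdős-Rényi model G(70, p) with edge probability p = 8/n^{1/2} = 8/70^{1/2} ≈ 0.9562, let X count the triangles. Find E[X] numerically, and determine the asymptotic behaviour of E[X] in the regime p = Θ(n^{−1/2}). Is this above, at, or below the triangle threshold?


Number of potential triangles: C(70, 3) = 54740.
Each occurs with probability p³ ≈ (0.9562)³ ≈ 8.742244e-01.
By linearity: E[X] = C(70, 3)·p³ ≈ 54740 · 8.742244e-01 ≈ 47855.0412.
Since α = 1/2 < 1, p = c/n^{1/2} ≫ 1/n is above the triangle threshold p ~ 1/n. Asymptotically E[X] ~ (c³/6)·n^{3(1−α)} = (8³/6)·n^{1.5} → ∞; triangles are abundant w.h.p.

E[X] ≈ 47855.0412; in regime p = Θ(1/n^{1/2}) E[X] diverges (above the triangle threshold p ~ 1/n).


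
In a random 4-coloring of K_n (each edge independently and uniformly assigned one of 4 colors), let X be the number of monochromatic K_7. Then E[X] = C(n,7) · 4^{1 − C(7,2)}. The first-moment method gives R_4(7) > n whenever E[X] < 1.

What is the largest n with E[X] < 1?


We need C(n, 7) · 4^{1 − 21} < 1, i.e. C(n, 7) < 4^{21 − 1} = 1099511627776.
Check values of n near the boundary:
  n = 175: C(175, 7) = 883208107275; 883208107275 < 1099511627776? YES
  n = 176: C(176, 7) = 919790691600; 919790691600 < 1099511627776? YES
  n = 177: C(177, 7) = 957664425960; 957664425960 < 1099511627776? YES
  n = 178: C(178, 7) = 996867063280; 996867063280 < 1099511627776? YES
  n = 179: C(179, 7) = 1037437234460; 1037437234460 < 1099511627776? YES
  n = 180: C(180, 7) = 1079414463600; 1079414463600 < 1099511627776? YES
  n = 181: C(181, 7) = 1122839183400; 1122839183400 < 1099511627776? NO
  n = 182: C(182, 7) = 1167752750736; 1167752750736 < 1099511627776? NO
The largest n with C(n, 7) < 1099511627776 is n = 180 (where E[X] = 67463403975/68719476736 ≈ 0.981722). Hence R_4(7) > 180, i.e. R_4(7) ≥ 181.

Largest n = 180; hence R_4(7) > 180.


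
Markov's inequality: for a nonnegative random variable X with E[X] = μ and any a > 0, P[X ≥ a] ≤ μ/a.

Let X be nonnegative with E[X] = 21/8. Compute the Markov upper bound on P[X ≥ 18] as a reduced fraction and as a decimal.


μ = E[X] = 21/8, a = 18.
Markov: P[X ≥ 18] ≤ μ/a = (21/8)/18 = 7/48.
Numerically: ≈ 0.1458.
(Since a = 18 > μ = 2.6250, the bound 7/48 is < 1 and informative.)

P[X ≥ 18] ≤ 7/48 ≈ 0.1458.


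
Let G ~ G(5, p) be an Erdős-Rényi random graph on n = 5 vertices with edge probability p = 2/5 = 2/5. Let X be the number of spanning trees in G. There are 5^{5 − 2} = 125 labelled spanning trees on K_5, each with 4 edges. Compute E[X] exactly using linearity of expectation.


K_5 has 5^{5 − 2} = 125 labelled spanning trees.
For each such spanning tree H, let X_H = 1 if all 4 edges of H are present in G. Then P[X_H = 1] = p^{4} = (2/5)^{4} = 16/625.
By linearity: E[X] = Σ_H E[X_H] = 125 · p^{4} = 125 · 16/625 = 16/5.
Numerically: E[X] ≈ 3.2.

E[X] = 125 · (2/5)^{4} = 16/5 ≈ 3.2.


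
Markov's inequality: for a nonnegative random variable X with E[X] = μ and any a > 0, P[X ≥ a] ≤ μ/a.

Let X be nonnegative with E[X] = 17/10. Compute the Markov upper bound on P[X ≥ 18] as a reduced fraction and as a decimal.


μ = E[X] = 17/10, a = 18.
Markov: P[X ≥ 18] ≤ μ/a = (17/10)/18 = 17/180.
Numerically: ≈ 0.094.
(Since a = 18 > μ = 1.700, the bound 17/180 is < 1 and informative.)

P[X ≥ 18] ≤ 17/180 ≈ 0.094.


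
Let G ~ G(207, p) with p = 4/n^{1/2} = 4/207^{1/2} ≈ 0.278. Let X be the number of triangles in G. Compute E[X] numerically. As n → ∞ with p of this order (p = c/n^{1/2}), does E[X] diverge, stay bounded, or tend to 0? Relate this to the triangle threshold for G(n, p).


Number of potential triangles: C(207, 3) = 1456935.
Each occurs with probability p³ ≈ (0.278)³ ≈ 2.14894e-02.
By linearity: E[X] = C(207, 3)·p³ ≈ 1456935 · 2.14894e-02 ≈ 31308.671.
Since α = 1/2 < 1, p = c/n^{1/2} ≫ 1/n is above the triangle threshold p ~ 1/n. Asymptotically E[X] ~ (c³/6)·n^{3(1−α)} = (4³/6)·n^{1.5} → ∞; triangles are abundant w.h.p.

E[X] ≈ 31308.671; in regime p = Θ(1/n^{1/2}) E[X] diverges (above the triangle threshold p ~ 1/n).


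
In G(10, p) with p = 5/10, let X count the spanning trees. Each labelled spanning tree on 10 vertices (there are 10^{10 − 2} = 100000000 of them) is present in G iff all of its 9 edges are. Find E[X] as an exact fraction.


K_10 has 10^{10 − 2} = 100000000 labelled spanning trees.
For each such spanning tree H, let X_H = 1 if all 9 edges of H are present in G. Then P[X_H = 1] = p^{9} = (1/2)^{9} = 1/512.
By linearity of expectation: E[X] = Σ_H E[X_H] = 100000000 · p^{9} = 100000000 · 1/512 = 390625/2.
Numerically: E[X] ≈ 1.95e+05.

E[X] = 100000000 · (1/2)^{9} = 390625/2 ≈ 1.95e+05.


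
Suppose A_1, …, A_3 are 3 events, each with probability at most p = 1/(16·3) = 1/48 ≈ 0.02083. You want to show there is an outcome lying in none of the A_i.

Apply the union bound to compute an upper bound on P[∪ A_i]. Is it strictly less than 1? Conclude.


Union bound: P[∪_{i=1}^{3} A_i] ≤ Σ_i P[A_i] ≤ 3·p = 3·(1/48) = 1/16.
Numerically: 1/16 ≈ 0.06250.
Is 1/16 < 1? YES.
Since P[∪ A_i] ≤ 1/16 < 1, the complement has P[∩ A_i^c] ≥ 1 − 1/16 = 15/16 > 0, so some outcome avoids every A_i.

3·p = 1/16 ≈ 0.06250; existence CERTIFIED by the union bound.


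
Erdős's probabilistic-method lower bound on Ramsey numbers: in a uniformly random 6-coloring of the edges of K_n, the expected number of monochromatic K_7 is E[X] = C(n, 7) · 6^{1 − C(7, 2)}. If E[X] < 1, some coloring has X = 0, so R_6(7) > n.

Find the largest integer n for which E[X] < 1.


We need C(n, 7) · 6^{1 − 21} < 1, i.e. C(n, 7) < 6^{21 − 1} = 3656158440062976.
Check values of n near the boundary:
  n = 562: C(562, 7) = 3384017972944752; 3384017972944752 < 3656158440062976? YES
  n = 563: C(563, 7) = 3426622515769596; 3426622515769596 < 3656158440062976? YES
  n = 564: C(564, 7) = 3469685994423792; 3469685994423792 < 3656158440062976? YES
  n = 565: C(565, 7) = 3513212521235560; 3513212521235560 < 3656158440062976? YES
  n = 566: C(566, 7) = 3557206237959440; 3557206237959440 < 3656158440062976? YES
  n = 567: C(567, 7) = 3601671315933933; 3601671315933933 < 3656158440062976? YES
  n = 568: C(568, 7) = 3646611956239704; 3646611956239704 < 3656158440062976? YES
  n = 569: C(569, 7) = 3692032389858348; 3692032389858348 < 3656158440062976? NO
The largest n with C(n, 7) < 3656158440062976 is n = 568 (where E[X] = 16882462760369/16926659444736 ≈ 0.997). Hence R_6(7) > 568, i.e. R_6(7) ≥ 569.

Largest n = 568; hence R_6(7) > 568.


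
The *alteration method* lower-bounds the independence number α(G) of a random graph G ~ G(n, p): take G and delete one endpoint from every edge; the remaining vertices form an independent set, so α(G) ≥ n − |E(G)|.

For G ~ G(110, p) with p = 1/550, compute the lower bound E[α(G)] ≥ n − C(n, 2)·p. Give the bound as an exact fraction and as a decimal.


E[|E(G)|] = C(110, 2)·p = 5995 · (1/550) = 109/10.
E[α(G)] ≥ n − E[|E(G)|] = 110 − 109/10 = 991/10.
Numerically: ≈ 99.100000.
(This is only a lower bound; the true E[α(G)] may be larger.)

E[α(G)] ≥ 991/10 ≈ 99.100000.


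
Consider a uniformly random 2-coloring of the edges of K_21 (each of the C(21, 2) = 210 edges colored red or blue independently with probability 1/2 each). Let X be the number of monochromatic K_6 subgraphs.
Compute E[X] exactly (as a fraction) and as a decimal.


Let X = Σ_S X_S over the C(21, 6) = 54264 subsets S of size 6, where X_S = 1 if the K_6 on S is monochromatic.
For a fixed S, the K_6 on S has C(6, 2) = 15 edges. P[all 15 edges red] = (1/2)^15, and likewise for blue, so P[monochromatic] = 2·(1/2)^15 = 2^{1 − 15} = 1/16384.
By linearity: E[X] = C(21, 6) · 2^{1 − 15} = 54264 · 1/16384 = 6783/2048.
Numerically: E[X] ≈ 3.312.

E[X] = C(21,6)·2^(1−C(6,2)) = 6783/2048 ≈ 3.312.


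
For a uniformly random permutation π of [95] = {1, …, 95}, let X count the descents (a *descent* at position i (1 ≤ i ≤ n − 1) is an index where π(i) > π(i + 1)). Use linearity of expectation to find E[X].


Write X = Σ X_I over i = 1, …, 94, with X_I the indicator of one descent.
There are 94 indicators.
For each fixed i, the pair (π(i), π(i+1)) is a uniformly random ordered pair of distinct values from {1, …, 95}; by symmetry P[π(i) > π(i+1)] = 1/2.
By linearity: E[X] = 94 · (1/2) = (95 − 1) · (1/2) = 47 ≈ 47.000000.

E[X] = 47 = 47.000000.


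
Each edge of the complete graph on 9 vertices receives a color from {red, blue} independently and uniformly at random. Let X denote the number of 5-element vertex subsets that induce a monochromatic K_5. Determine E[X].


Let X = Σ_S X_S over the C(9, 5) = 126 subsets S of size 5, where X_S = 1 if the K_5 on S is monochromatic.
For a fixed S, the K_5 on S has C(5, 2) = 10 edges. P[all 10 edges red] = (1/2)^10, and likewise for blue, so P[monochromatic] = 2·(1/2)^10 = 2^{1 − 10} = 1/512.
By linearity of expectation: E[X] = C(9, 5) · 2^{1 − 10} = 126 · 1/512 = 63/256.
Numerically: E[X] ≈ 0.24609.

E[X] = C(9,5)·2^(1−C(5,2)) = 63/256 ≈ 0.24609.


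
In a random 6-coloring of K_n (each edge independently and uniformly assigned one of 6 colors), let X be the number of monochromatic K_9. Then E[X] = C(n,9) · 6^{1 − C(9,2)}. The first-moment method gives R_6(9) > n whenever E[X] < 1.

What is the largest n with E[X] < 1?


We need C(n, 9) · 6^{1 − 36} < 1, i.e. C(n, 9) < 6^{36 − 1} = 1719070799748422591028658176.
Check values of n near the boundary:
  n = 4402: C(4402, 9) = 1696419745356657449393393700; 1696419745356657449393393700 < 1719070799748422591028658176? YES
  n = 4403: C(4403, 9) = 1699894433046281918452233150; 1699894433046281918452233150 < 1719070799748422591028658176? YES
  n = 4404: C(4404, 9) = 1703375445537161676647015880; 1703375445537161676647015880 < 1719070799748422591028658176? YES
  n = 4405: C(4405, 9) = 1706862792900636302463627150; 1706862792900636302463627150 < 1719070799748422591028658176? YES
  n = 4406: C(4406, 9) = 1710356485221788389505285700; 1710356485221788389505285700 < 1719070799748422591028658176? YES
  n = 4407: C(4407, 9) = 1713856532599459170657070050; 1713856532599459170657070050 < 1719070799748422591028658176? YES
  n = 4408: C(4408, 9) = 1717362945146264156457459600; 1717362945146264156457459600 < 1719070799748422591028658176? YES
  n = 4409: C(4409, 9) = 1720875732988608787686577131; 1720875732988608787686577131 < 1719070799748422591028658176? NO
  n = 4410: C(4410, 9) = 1724394906266704102180823710; 1724394906266704102180823710 < 1719070799748422591028658176? NO
The largest n with C(n, 9) < 1719070799748422591028658176 is n = 4408 (where E[X] = 35778394690547169926197075/35813974994758803979763712 ≈ 0.999). Hence R_6(9) > 4408, i.e. R_6(9) ≥ 4409.

Largest n = 4408; hence R_6(9) > 4408.


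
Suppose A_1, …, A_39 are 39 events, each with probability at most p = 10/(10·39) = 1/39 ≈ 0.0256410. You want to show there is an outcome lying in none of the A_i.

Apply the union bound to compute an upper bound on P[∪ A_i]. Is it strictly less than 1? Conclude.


Union bound: P[∪_{i=1}^{39} A_i] ≤ Σ_i P[A_i] ≤ 39·p = 39·(1/39) = 1.
Numerically: 1 ≈ 1.0000000.
Is 1 < 1? NO.
Since the bound 1 is ≥ 1, the union bound is uninformative here; it does NOT by itself certify existence.

39·p = 1 ≈ 1.0000000; existence NOT certified by the union bound.


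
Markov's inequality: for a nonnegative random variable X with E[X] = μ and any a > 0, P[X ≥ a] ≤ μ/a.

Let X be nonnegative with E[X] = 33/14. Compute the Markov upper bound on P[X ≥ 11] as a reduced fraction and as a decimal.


μ = E[X] = 33/14, a = 11.
Markov: P[X ≥ 11] ≤ μ/a = (33/14)/11 = 3/14.
Numerically: ≈ 0.2143.
(Since a = 11 > μ = 2.3571, the bound 3/14 is < 1 and informative.)

P[X ≥ 11] ≤ 3/14 ≈ 0.2143.


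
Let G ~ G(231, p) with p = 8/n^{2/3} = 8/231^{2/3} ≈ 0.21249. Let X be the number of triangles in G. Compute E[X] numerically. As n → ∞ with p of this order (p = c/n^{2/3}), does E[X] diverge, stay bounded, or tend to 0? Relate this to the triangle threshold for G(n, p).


Number of potential triangles: C(231, 3) = 2027795.
Each occurs with probability p³ ≈ (0.21249)³ ≈ 9.5950226e-03.
By linearity: E[X] = C(231, 3)·p³ ≈ 2027795 · 9.5950226e-03 ≈ 19456.73882.
Since α = 2/3 < 1, p = c/n^{2/3} ≫ 1/n is above the triangle threshold p ~ 1/n. Asymptotically E[X] ~ (c³/6)·n^{3(1−α)} = (8³/6)·n^{1} → ∞; triangles are abundant w.h.p.

E[X] ≈ 19456.73882; in regime p = Θ(1/n^{2/3}) E[X] diverges (above the triangle threshold p ~ 1/n).


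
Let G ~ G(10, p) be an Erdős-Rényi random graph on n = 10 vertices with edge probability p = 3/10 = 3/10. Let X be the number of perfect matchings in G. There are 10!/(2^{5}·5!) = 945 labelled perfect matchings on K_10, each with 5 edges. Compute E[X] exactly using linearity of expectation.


K_10 has 10!/(2^{5}·5!) = 945 labelled perfect matchings.
For each such perfect matching H, let X_H = 1 if all 5 edges of H are present in G. Then P[X_H = 1] = p^{5} = (3/10)^{5} = 243/100000.
Summing the indicators: E[X] = Σ_H E[X_H] = 945 · p^{5} = 945 · 243/100000 = 45927/20000.
Numerically: E[X] ≈ 2.2963.

E[X] = 945 · (3/10)^{5} = 45927/20000 ≈ 2.2963.


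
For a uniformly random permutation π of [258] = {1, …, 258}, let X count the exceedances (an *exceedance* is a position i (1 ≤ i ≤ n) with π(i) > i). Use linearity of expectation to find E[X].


Write X = Σ_{i=1}^{258} X_i, where X_i = 1_{π(i) > i}.
For each fixed i, π(i) is uniform over {1, …, 258} (marginal of a uniform permutation), so P[π(i) > i] = (n − i)/n. Summing: Σ_{i=1}^{258} (n − i)/n = (0 + 1 + … + 257)/258 = 258(258 − 1)/(2·258) = (258 − 1)/2.
Hence E[X] = Σ_{i=1}^{258} (258 − i)/258 = 257/2 ≈ 128.500000.

E[X] = 257/2 = 128.500000.


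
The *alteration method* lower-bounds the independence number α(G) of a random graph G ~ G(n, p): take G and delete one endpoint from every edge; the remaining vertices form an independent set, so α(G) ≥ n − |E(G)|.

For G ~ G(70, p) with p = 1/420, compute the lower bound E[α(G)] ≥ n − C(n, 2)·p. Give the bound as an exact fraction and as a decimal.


E[|E(G)|] = C(70, 2)·p = 2415 · (1/420) = 23/4.
E[α(G)] ≥ n − E[|E(G)|] = 70 − 23/4 = 257/4.
Numerically: ≈ 64.25000.
(This is only a lower bound; the true E[α(G)] may be larger.)

E[α(G)] ≥ 257/4 ≈ 64.25000.


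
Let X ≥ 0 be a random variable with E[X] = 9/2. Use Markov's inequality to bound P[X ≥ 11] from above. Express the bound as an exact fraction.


μ = E[X] = 9/2, a = 11.
Markov: P[X ≥ 11] ≤ μ/a = (9/2)/11 = 9/22.
Numerically: ≈ 0.40909.
(Since a = 11 > μ = 4.50000, the bound 9/22 is < 1 and informative.)

P[X ≥ 11] ≤ 9/22 ≈ 0.40909.


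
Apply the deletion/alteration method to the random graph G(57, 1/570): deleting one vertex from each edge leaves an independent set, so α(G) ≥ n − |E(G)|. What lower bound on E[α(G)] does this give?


E[|E(G)|] = C(57, 2)·p = 1596 · (1/570) = 14/5.
E[α(G)] ≥ n − E[|E(G)|] = 57 − 14/5 = 271/5.
Numerically: ≈ 54.200000.
(This is only a lower bound; the true E[α(G)] may be larger.)

E[α(G)] ≥ 271/5 ≈ 54.200000.


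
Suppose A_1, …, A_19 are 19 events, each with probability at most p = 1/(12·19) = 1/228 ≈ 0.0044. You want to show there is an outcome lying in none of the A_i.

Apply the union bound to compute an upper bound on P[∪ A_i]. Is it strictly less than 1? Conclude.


Union bound: P[∪_{i=1}^{19} A_i] ≤ Σ_i P[A_i] ≤ 19·p = 19·(1/228) = 1/12.
Numerically: 1/12 ≈ 0.0833.
Is 1/12 < 1? YES.
Since P[∪ A_i] ≤ 1/12 < 1, the complement has P[∩ A_i^c] ≥ 1 − 1/12 = 11/12 > 0, so some outcome avoids every A_i.

19·p = 1/12 ≈ 0.0833; existence CERTIFIED by the union bound.


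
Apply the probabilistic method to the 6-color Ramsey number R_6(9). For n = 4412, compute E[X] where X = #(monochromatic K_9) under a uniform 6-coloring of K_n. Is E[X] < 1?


E[X] = C(4412, 9) · 6^{1 − 36} = 1731452449760113018141823620 · 6^{−35} = 1731452449760113018141823620/1719070799748422591028658176.
As a reduced fraction: E[X] = 432863112440028254535455905/429767699937105647757164544 ≈ 1.007.
Is E[X] < 1? NO.
Since E[X] ≥ 1, the first-moment bound is inconclusive at n = 4412; it does NOT by itself certify R_6(9) > 4412.

E[X] = 432863112440028254535455905/429767699937105647757164544 ≈ 1.007; E[X] ≥ 1; first-moment method inconclusive here.


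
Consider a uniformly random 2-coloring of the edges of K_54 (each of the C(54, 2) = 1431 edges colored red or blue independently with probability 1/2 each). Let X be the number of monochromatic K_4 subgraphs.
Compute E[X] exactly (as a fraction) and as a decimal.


Let X = Σ_S X_S over the C(54, 4) = 316251 subsets S of size 4, where X_S = 1 if the K_4 on S is monochromatic.
For a fixed S, the K_4 on S has C(4, 2) = 6 edges. P[all 6 edges red] = (1/2)^6, and likewise for blue, so P[monochromatic] = 2·(1/2)^6 = 2^{1 − 6} = 1/32.
By linearity of expectation: E[X] = C(54, 4) · 2^{1 − 6} = 316251 · 1/32 = 316251/32.
Numerically: E[X] ≈ 9882.84375.

E[X] = C(54,4)·2^(1−C(4,2)) = 316251/32 ≈ 9882.84375.


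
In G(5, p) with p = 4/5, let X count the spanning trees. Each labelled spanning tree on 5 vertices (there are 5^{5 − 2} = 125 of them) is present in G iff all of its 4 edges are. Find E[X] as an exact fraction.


K_5 has 5^{5 − 2} = 125 labelled spanning trees.
For each such spanning tree H, let X_H = 1 if all 4 edges of H are present in G. Then P[X_H = 1] = p^{4} = (4/5)^{4} = 256/625.
Summing the indicators: E[X] = Σ_H E[X_H] = 125 · p^{4} = 125 · 256/625 = 256/5.
Numerically: E[X] ≈ 51.2.

E[X] = 125 · (4/5)^{4} = 256/5 ≈ 51.2.


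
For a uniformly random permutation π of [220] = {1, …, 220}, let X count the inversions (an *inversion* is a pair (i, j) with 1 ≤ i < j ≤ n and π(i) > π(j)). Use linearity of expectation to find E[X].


Write X = Σ X_I over the C(220, 2) = 24090 pairs i < j, with X_I the indicator of one inversion.
There are 24090 indicators.
For each fixed pair i < j, the values π(i) and π(j) are two distinct elements of {1, …, 220} in uniformly random order; by symmetry P[π(i) > π(j)] = 1/2.
By linearity: E[X] = 24090 · (1/2) = C(220, 2) · (1/2) = 24090/2 = 12045 ≈ 12045.0000.

E[X] = 12045 = 12045.0000.


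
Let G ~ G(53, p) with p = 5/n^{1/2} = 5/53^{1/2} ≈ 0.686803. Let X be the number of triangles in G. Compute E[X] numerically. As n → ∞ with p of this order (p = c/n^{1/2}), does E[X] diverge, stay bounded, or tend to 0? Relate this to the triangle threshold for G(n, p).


Number of potential triangles: C(53, 3) = 23426.
Each occurs with probability p³ ≈ (0.686803)³ ≈ 3.23963594e-01.
By linearity: E[X] = C(53, 3)·p³ ≈ 23426 · 3.23963594e-01 ≈ 7589.171158.
Since α = 1/2 < 1, p = c/n^{1/2} ≫ 1/n is above the triangle threshold p ~ 1/n. Asymptotically E[X] ~ (c³/6)·n^{3(1−α)} = (5³/6)·n^{1.5} → ∞; triangles are abundant w.h.p.

E[X] ≈ 7589.171158; in regime p = Θ(1/n^{1/2}) E[X] diverges (above the triangle threshold p ~ 1/n).


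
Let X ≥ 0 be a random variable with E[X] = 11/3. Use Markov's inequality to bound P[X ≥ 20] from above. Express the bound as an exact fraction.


μ = E[X] = 11/3, a = 20.
Markov: P[X ≥ 20] ≤ μ/a = (11/3)/20 = 11/60.
Numerically: ≈ 0.183333.
(Since a = 20 > μ = 3.666667, the bound 11/60 is < 1 and informative.)

P[X ≥ 20] ≤ 11/60 ≈ 0.183333.


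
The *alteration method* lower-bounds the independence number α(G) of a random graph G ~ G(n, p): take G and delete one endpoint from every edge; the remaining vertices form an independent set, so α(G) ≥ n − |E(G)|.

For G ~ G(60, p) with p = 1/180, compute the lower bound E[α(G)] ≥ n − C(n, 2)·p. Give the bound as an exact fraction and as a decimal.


E[|E(G)|] = C(60, 2)·p = 1770 · (1/180) = 59/6.
E[α(G)] ≥ n − E[|E(G)|] = 60 − 59/6 = 301/6.
Numerically: ≈ 50.166667.
(This is only a lower bound; the true E[α(G)] may be larger.)

E[α(G)] ≥ 301/6 ≈ 50.166667.


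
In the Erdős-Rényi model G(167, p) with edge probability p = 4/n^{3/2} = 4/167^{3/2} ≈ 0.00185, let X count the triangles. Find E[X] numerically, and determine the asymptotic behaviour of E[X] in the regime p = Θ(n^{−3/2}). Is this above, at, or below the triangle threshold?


Number of potential triangles: C(167, 3) = 762355.
Each occurs with probability p³ ≈ (0.00185)³ ≈ 6.36731e-09.
By linearity: E[X] = C(167, 3)·p³ ≈ 762355 · 6.36731e-09 ≈ 0.005.
Since α = 3/2 > 1, p = c/n^{3/2} = o(1/n) is below the triangle threshold p ~ 1/n. Asymptotically E[X] ~ (c³/6)·n^{3(1−α)} = (4³/6)·n^{-1.5} → 0, so by Markov's inequality G has no triangles w.h.p.

E[X] ≈ 0.005; in regime p = Θ(1/n^{3/2}) E[X] tends to 0 (below the triangle threshold p ~ 1/n).


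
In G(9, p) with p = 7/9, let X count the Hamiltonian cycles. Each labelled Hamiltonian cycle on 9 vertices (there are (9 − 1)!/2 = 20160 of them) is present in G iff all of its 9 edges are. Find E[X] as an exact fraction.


K_9 has (9 − 1)!/2 = 20160 labelled Hamiltonian cycles.
For each such Hamiltonian cycle H, let X_H = 1 if all 9 edges of H are present in G. Then P[X_H = 1] = p^{9} = (7/9)^{9} = 40353607/387420489.
By linearity: E[X] = Σ_H E[X_H] = 20160 · p^{9} = 20160 · 40353607/387420489 = 90392079680/43046721.
Numerically: E[X] ≈ 2100.

E[X] = 20160 · (7/9)^{9} = 90392079680/43046721 ≈ 2100.


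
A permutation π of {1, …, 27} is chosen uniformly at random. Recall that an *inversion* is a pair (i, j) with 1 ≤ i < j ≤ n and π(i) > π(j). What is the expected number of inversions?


Write X = Σ X_I over the C(27, 2) = 351 pairs i < j, with X_I the indicator of one inversion.
There are 351 indicators.
For each fixed pair i < j, the values π(i) and π(j) are two distinct elements of {1, …, 27} in uniformly random order; by symmetry P[π(i) > π(j)] = 1/2.
By linearity: E[X] = 351 · (1/2) = C(27, 2) · (1/2) = 351/2 = 351/2 ≈ 175.500.

E[X] = 351/2 = 175.500.


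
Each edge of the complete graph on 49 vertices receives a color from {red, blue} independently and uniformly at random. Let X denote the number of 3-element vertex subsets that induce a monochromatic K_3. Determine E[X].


Let X = Σ_S X_S over the C(49, 3) = 18424 subsets S of size 3, where X_S = 1 if the K_3 on S is monochromatic.
For a fixed S, the K_3 on S has C(3, 2) = 3 edges. P[all 3 edges red] = (1/2)^3, and likewise for blue, so P[monochromatic] = 2·(1/2)^3 = 2^{1 − 3} = 1/4.
Summing: E[X] = C(49, 3) · 2^{1 − 3} = 18424 · 1/4 = 4606.
Numerically: E[X] ≈ 4606.0000.

E[X] = C(49,3)·2^(1−C(3,2)) = 4606 ≈ 4606.0000.


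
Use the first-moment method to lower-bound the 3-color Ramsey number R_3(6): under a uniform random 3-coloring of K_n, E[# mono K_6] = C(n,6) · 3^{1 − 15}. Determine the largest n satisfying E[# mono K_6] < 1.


We need C(n, 6) · 3^{1 − 15} < 1, i.e. C(n, 6) < 3^{15 − 1} = 4782969.
Check values of n near the boundary:
  n = 40: C(40, 6) = 3838380; 3838380 < 4782969? YES
  n = 41: C(41, 6) = 4496388; 4496388 < 4782969? YES
  n = 42: C(42, 6) = 5245786; 5245786 < 4782969? NO
  n = 43: C(43, 6) = 6096454; 6096454 < 4782969? NO
  n = 44: C(44, 6) = 7059052; 7059052 < 4782969? NO
The largest n with C(n, 6) < 4782969 is n = 41 (where E[X] = 1498796/1594323 ≈ 0.9400830). Hence R_3(6) > 41, i.e. R_3(6) ≥ 42.

Largest n = 41; hence R_3(6) > 41.


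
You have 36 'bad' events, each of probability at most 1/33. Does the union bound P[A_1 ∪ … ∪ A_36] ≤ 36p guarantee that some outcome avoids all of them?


Union bound: P[∪_{i=1}^{36} A_i] ≤ Σ_i P[A_i] ≤ 36·p = 36·(1/33) = 12/11.
Numerically: 12/11 ≈ 1.091.
Is 12/11 < 1? NO.
Since the bound 12/11 is ≥ 1, the union bound is uninformative here; it does NOT by itself certify existence.

36·p = 12/11 ≈ 1.091; existence NOT certified by the union bound.


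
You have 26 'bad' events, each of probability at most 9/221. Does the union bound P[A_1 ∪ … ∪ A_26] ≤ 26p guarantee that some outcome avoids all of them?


Union bound: P[∪_{i=1}^{26} A_i] ≤ Σ_i P[A_i] ≤ 26·p = 26·(9/221) = 18/17.
Numerically: 18/17 ≈ 1.0588235.
Is 18/17 < 1? NO.
Since the bound 18/17 is ≥ 1, the union bound is uninformative here; it does NOT by itself certify existence.

26·p = 18/17 ≈ 1.0588235; existence NOT certified by the union bound.


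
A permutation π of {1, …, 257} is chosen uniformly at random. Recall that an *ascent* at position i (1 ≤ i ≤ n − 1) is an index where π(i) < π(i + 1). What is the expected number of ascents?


Write X = Σ X_I over i = 1, …, 256, with X_I the indicator of one ascent.
There are 256 indicators.
For each fixed i, the pair (π(i), π(i+1)) is a uniformly random ordered pair of distinct values from {1, …, 257}; by symmetry P[π(i) < π(i+1)] = 1/2.
By linearity: E[X] = 256 · (1/2) = (257 − 1) · (1/2) = 128 ≈ 128.00000.

E[X] = 128 = 128.00000.


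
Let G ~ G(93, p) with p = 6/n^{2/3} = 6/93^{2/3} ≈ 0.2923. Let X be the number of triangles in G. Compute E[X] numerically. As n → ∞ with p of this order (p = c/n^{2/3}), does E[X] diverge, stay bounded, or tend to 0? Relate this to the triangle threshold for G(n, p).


Number of potential triangles: C(93, 3) = 129766.
Each occurs with probability p³ ≈ (0.2923)³ ≈ 2.49739854e-02.
By linearity: E[X] = C(93, 3)·p³ ≈ 129766 · 2.49739854e-02 ≈ 3240.774194.
Since α = 2/3 < 1, p = c/n^{2/3} ≫ 1/n is above the triangle threshold p ~ 1/n. Asymptotically E[X] ~ (c³/6)·n^{3(1−α)} = (6³/6)·n^{1} → ∞; triangles are abundant w.h.p.

E[X] ≈ 3240.774194; in regime p = Θ(1/n^{2/3}) E[X] diverges (above the triangle threshold p ~ 1/n).


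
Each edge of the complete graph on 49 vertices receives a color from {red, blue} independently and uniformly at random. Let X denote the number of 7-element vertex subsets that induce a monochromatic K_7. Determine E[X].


Let X = Σ_S X_S over the C(49, 7) = 85900584 subsets S of size 7, where X_S = 1 if the K_7 on S is monochromatic.
For a fixed S, the K_7 on S has C(7, 2) = 21 edges. P[all 21 edges red] = (1/2)^21, and likewise for blue, so P[monochromatic] = 2·(1/2)^21 = 2^{1 − 21} = 1/1048576.
By linearity of expectation: E[X] = C(49, 7) · 2^{1 − 21} = 85900584 · 1/1048576 = 10737573/131072.
Numerically: E[X] ≈ 81.92118.

E[X] = C(49,7)·2^(1−C(7,2)) = 10737573/131072 ≈ 81.92118.


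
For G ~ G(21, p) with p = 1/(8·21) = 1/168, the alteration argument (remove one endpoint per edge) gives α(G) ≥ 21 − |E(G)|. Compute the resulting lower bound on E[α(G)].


E[|E(G)|] = C(21, 2)·p = 210 · (1/168) = 5/4.
E[α(G)] ≥ n − E[|E(G)|] = 21 − 5/4 = 79/4.
Numerically: ≈ 19.75000.
(This is only a lower bound; the true E[α(G)] may be larger.)

E[α(G)] ≥ 79/4 ≈ 19.75000.


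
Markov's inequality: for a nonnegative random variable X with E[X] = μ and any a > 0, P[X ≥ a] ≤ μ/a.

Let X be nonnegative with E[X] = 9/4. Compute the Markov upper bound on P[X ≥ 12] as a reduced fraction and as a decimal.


μ = E[X] = 9/4, a = 12.
Markov: P[X ≥ 12] ≤ μ/a = (9/4)/12 = 3/16.
Numerically: ≈ 0.18750.
(Since a = 12 > μ = 2.25000, the bound 3/16 is < 1 and informative.)

P[X ≥ 12] ≤ 3/16 ≈ 0.18750.


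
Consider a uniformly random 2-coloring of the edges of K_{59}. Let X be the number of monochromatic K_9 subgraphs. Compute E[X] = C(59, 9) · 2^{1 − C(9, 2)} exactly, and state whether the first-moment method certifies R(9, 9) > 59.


E[X] = C(59, 9) · 2^{1 − 36} = 12565671261 · 2^{−35} = 12565671261/34359738368.
As a reduced fraction: E[X] = 12565671261/34359738368 ≈ 0.3657.
Is E[X] < 1? YES.
Since E[X] < 1, there exists a 2-coloring of K_{59} with no monochromatic K_9; hence R(9, 9) > 59.

E[X] = 12565671261/34359738368 ≈ 0.3657; E[X] < 1, so R(9, 9) > 59.


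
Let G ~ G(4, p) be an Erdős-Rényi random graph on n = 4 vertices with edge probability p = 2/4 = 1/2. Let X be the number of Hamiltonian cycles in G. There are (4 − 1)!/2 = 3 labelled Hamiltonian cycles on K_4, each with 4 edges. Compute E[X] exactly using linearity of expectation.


K_4 has (4 − 1)!/2 = 3 labelled Hamiltonian cycles.
For each such Hamiltonian cycle H, let X_H = 1 if all 4 edges of H are present in G. Then P[X_H = 1] = p^{4} = (1/2)^{4} = 1/16.
By linearity: E[X] = Σ_H E[X_H] = 3 · p^{4} = 3 · 1/16 = 3/16.
Numerically: E[X] ≈ 0.1875.

E[X] = 3 · (1/2)^{4} = 3/16 ≈ 0.1875.


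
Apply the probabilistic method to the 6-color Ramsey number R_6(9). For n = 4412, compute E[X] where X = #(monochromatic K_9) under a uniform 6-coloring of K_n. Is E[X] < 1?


E[X] = C(4412, 9) · 6^{1 − 36} = 1731452449760113018141823620 · 6^{−35} = 1731452449760113018141823620/1719070799748422591028658176.
As a reduced fraction: E[X] = 432863112440028254535455905/429767699937105647757164544 ≈ 1.007203.
Is E[X] < 1? NO.
Since E[X] ≥ 1, the first-moment bound is inconclusive at n = 4412; it does NOT by itself certify R_6(9) > 4412.

E[X] = 432863112440028254535455905/429767699937105647757164544 ≈ 1.007203; E[X] ≥ 1; first-moment method inconclusive here.


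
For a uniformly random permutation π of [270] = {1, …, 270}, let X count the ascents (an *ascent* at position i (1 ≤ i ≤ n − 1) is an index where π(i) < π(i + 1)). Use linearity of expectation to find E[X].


Write X = Σ X_I over i = 1, …, 269, with X_I the indicator of one ascent.
There are 269 indicators.
For each fixed i, the pair (π(i), π(i+1)) is a uniformly random ordered pair of distinct values from {1, …, 270}; by symmetry P[π(i) < π(i+1)] = 1/2.
By linearity: E[X] = 269 · (1/2) = (270 − 1) · (1/2) = 269/2 ≈ 134.5000.

E[X] = 269/2 = 134.5000.


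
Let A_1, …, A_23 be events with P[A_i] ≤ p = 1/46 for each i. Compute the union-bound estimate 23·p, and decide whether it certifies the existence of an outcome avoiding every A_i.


Union bound: P[∪_{i=1}^{23} A_i] ≤ Σ_i P[A_i] ≤ 23·p = 23·(1/46) = 1/2.
Numerically: 1/2 ≈ 0.500000.
Is 1/2 < 1? YES.
Since P[∪ A_i] ≤ 1/2 < 1, the complement has P[∩ A_i^c] ≥ 1 − 1/2 = 1/2 > 0, so some outcome avoids every A_i.

23·p = 1/2 ≈ 0.500000; existence CERTIFIED by the union bound.


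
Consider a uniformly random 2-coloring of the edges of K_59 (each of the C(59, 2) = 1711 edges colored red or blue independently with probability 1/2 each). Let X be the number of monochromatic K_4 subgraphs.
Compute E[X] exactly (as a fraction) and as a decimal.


Let X = Σ_S X_S over the C(59, 4) = 455126 subsets S of size 4, where X_S = 1 if the K_4 on S is monochromatic.
For a fixed S, the K_4 on S has C(4, 2) = 6 edges. P[all 6 edges red] = (1/2)^6, and likewise for blue, so P[monochromatic] = 2·(1/2)^6 = 2^{1 − 6} = 1/32.
By linearity: E[X] = C(59, 4) · 2^{1 − 6} = 455126 · 1/32 = 227563/16.
Numerically: E[X] ≈ 14222.6875.

E[X] = C(59,4)·2^(1−C(4,2)) = 227563/16 ≈ 14222.6875.


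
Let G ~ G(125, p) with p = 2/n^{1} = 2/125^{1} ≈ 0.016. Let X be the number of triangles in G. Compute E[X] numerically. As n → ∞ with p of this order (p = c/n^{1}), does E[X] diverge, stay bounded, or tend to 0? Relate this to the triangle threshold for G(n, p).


Number of potential triangles: C(125, 3) = 317750.
Each occurs with probability p³ ≈ (0.016)³ ≈ 4.09600e-06.
By linearity: E[X] = C(125, 3)·p³ ≈ 317750 · 4.09600e-06 ≈ 1.302.
Here α = 1, so p = 2/n is exactly at the triangle threshold p ~ 1/n. Asymptotically E[X] → c³/6 = 2³/6 = 4/3 ≈ 1.333, a bounded constant. In this regime the triangle count is asymptotically Poisson(c³/6).

E[X] ≈ 1.302; in regime p = Θ(1/n^{1}) E[X] stays bounded (at the triangle threshold p ~ 1/n).


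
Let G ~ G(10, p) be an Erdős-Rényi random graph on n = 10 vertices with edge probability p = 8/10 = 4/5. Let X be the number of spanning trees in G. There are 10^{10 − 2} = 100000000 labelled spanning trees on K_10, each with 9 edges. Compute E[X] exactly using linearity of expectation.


K_10 has 10^{10 − 2} = 100000000 labelled spanning trees.
For each such spanning tree H, let X_H = 1 if all 9 edges of H are present in G. Then P[X_H = 1] = p^{9} = (4/5)^{9} = 262144/1953125.
By linearity: E[X] = Σ_H E[X_H] = 100000000 · p^{9} = 100000000 · 262144/1953125 = 67108864/5.
Numerically: E[X] ≈ 1.34e+07.

E[X] = 100000000 · (4/5)^{9} = 67108864/5 ≈ 1.34e+07.


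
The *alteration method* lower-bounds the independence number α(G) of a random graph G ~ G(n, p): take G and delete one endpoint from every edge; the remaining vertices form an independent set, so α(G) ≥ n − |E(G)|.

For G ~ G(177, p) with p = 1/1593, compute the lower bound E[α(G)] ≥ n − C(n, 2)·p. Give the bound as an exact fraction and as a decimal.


E[|E(G)|] = C(177, 2)·p = 15576 · (1/1593) = 88/9.
E[α(G)] ≥ n − E[|E(G)|] = 177 − 88/9 = 1505/9.
Numerically: ≈ 167.2222.
(This is only a lower bound; the true E[α(G)] may be larger.)

E[α(G)] ≥ 1505/9 ≈ 167.2222.


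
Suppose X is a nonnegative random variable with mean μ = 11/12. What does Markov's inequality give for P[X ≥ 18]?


μ = E[X] = 11/12, a = 18.
Markov: P[X ≥ 18] ≤ μ/a = (11/12)/18 = 11/216.
Numerically: ≈ 0.051.
(Since a = 18 > μ = 0.917, the bound 11/216 is < 1 and informative.)

P[X ≥ 18] ≤ 11/216 ≈ 0.051.


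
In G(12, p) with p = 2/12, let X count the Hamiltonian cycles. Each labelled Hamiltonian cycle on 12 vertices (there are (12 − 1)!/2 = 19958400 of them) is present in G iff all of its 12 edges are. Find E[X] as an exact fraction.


K_12 has (12 − 1)!/2 = 19958400 labelled Hamiltonian cycles.
For each such Hamiltonian cycle H, let X_H = 1 if all 12 edges of H are present in G. Then P[X_H = 1] = p^{12} = (1/6)^{12} = 1/2176782336.
Summing the indicators: E[X] = Σ_H E[X_H] = 19958400 · p^{12} = 19958400 · 1/2176782336 = 1925/209952.
Numerically: E[X] ≈ 0.00916876.

E[X] = 19958400 · (1/6)^{12} = 1925/209952 ≈ 0.00916876.


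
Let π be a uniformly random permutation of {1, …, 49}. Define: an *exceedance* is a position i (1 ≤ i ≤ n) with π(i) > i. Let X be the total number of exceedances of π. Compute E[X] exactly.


Write X = Σ_{i=1}^{49} X_i, where X_i = 1_{π(i) > i}.
For each fixed i, π(i) is uniform over {1, …, 49} (marginal of a uniform permutation), so P[π(i) > i] = (n − i)/n. Summing: Σ_{i=1}^{49} (n − i)/n = (0 + 1 + … + 48)/49 = 49(49 − 1)/(2·49) = (49 − 1)/2.
Hence E[X] = Σ_{i=1}^{49} (49 − i)/49 = 24 ≈ 24.00000.

E[X] = 24 = 24.00000.


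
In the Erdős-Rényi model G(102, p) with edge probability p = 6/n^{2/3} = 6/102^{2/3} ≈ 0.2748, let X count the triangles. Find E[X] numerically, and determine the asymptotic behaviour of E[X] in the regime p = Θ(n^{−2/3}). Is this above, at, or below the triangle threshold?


Number of potential triangles: C(102, 3) = 171700.
Each occurs with probability p³ ≈ (0.2748)³ ≈ 2.076125e-02.
By linearity: E[X] = C(102, 3)·p³ ≈ 171700 · 2.076125e-02 ≈ 3564.7059.
Since α = 2/3 < 1, p = c/n^{2/3} ≫ 1/n is above the triangle threshold p ~ 1/n. Asymptotically E[X] ~ (c³/6)·n^{3(1−α)} = (6³/6)·n^{1} → ∞; triangles are abundant w.h.p.

E[X] ≈ 3564.7059; in regime p = Θ(1/n^{2/3}) E[X] diverges (above the triangle threshold p ~ 1/n).


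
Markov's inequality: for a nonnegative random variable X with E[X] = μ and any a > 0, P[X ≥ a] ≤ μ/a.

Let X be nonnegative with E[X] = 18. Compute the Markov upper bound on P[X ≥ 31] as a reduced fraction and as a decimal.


μ = E[X] = 18, a = 31.
Markov: P[X ≥ 31] ≤ μ/a = (18)/31 = 18/31.
Numerically: ≈ 0.5806.
(Since a = 31 > μ = 18.0000, the bound 18/31 is < 1 and informative.)

P[X ≥ 31] ≤ 18/31 ≈ 0.5806.


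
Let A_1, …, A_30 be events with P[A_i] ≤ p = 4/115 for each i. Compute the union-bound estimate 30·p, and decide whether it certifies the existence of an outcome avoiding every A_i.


Union bound: P[∪_{i=1}^{30} A_i] ≤ Σ_i P[A_i] ≤ 30·p = 30·(4/115) = 24/23.
Numerically: 24/23 ≈ 1.043.
Is 24/23 < 1? NO.
Since the bound 24/23 is ≥ 1, the union bound is uninformative here; it does NOT by itself certify existence.

30·p = 24/23 ≈ 1.043; existence NOT certified by the union bound.


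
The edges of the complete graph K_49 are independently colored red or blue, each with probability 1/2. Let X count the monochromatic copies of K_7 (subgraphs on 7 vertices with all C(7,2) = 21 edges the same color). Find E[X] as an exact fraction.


Let X = Σ_S X_S over the C(49, 7) = 85900584 subsets S of size 7, where X_S = 1 if the K_7 on S is monochromatic.
For a fixed S, the K_7 on S has C(7, 2) = 21 edges. P[all 21 edges red] = (1/2)^21, and likewise for blue, so P[monochromatic] = 2·(1/2)^21 = 2^{1 − 21} = 1/1048576.
Summing: E[X] = C(49, 7) · 2^{1 − 21} = 85900584 · 1/1048576 = 10737573/131072.
Numerically: E[X] ≈ 81.921181.

E[X] = C(49,7)·2^(1−C(7,2)) = 10737573/131072 ≈ 81.921181.


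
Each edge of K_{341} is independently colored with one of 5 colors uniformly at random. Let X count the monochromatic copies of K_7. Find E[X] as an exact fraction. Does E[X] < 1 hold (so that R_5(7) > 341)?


E[X] = C(341, 7) · 5^{1 − 21} = 99984606876440 · 5^{−20} = 99984606876440/95367431640625.
As a reduced fraction: E[X] = 19996921375288/19073486328125 ≈ 1.0484.
Is E[X] < 1? NO.
Since E[X] ≥ 1, the first-moment bound is inconclusive at n = 341; it does NOT by itself certify R_5(7) > 341.

E[X] = 19996921375288/19073486328125 ≈ 1.0484; E[X] ≥ 1; first-moment method inconclusive here.
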